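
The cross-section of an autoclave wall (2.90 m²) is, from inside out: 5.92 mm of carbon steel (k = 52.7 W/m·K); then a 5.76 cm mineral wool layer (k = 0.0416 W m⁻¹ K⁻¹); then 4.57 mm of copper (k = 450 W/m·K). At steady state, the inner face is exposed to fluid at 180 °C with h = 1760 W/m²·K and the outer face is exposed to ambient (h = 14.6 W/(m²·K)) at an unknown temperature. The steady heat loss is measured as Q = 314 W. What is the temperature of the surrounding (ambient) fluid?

T_out = 22.6 °C

Sum the resistances:
  R_conv,in = 1/(hA) = 1/(1760·2.90) = 1.959×10^-4 K/W
  R_carbon steel = L/(kA) = 0.00592/(52.7·2.90) = 3.874×10^-5 K/W
  R_mineral wool = L/(kA) = 0.0576/(0.0416·2.90) = 0.4775 K/W
  R_copper = L/(kA) = 0.00457/(450·2.90) = 3.502×10^-6 K/W
  R_conv,out = 1/(hA) = 1/(14.6·2.90) = 0.02362 K/W
ΣR = 0.5013 K/W
ΔT = Q·ΣR = 314 × 0.5013 = 157.4 K
Heat flows outward, so T_out = T_in − ΔT = 180 − 157.4 = 22.6 °C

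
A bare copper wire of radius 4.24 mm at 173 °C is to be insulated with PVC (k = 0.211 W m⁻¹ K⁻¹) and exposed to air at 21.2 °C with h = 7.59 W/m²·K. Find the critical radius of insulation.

For a cylinder, r_cr = k_ins/h = 0.211/7.59 = 0.0278 m = 2.78 cm

r_cr = 2.78 cm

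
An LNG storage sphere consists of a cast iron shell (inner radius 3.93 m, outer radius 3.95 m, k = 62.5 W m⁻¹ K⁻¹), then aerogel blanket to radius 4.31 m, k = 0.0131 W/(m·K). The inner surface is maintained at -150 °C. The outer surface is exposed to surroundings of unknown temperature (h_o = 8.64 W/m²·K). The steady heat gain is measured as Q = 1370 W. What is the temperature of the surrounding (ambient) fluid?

T_out = 26.7 °C

Sum the resistances:
  R_cast iron = (1/3.93 − 1/3.95)/(4πk) = 0.001288/(4π·62.5) = 1.640×10^-6 K/W
  R_aerogel blanket = (1/3.95 − 1/4.31)/(4πk) = 0.02115/(4π·0.0131) = 0.1285 K/W
  R_conv,out = 1/(4πr²h) = 1/(4π·4.31²·8.64) = 4.958×10^-4 K/W
ΣR = 0.1290 K/W
ΔT = Q·ΣR = 1370 × 0.1290 = 176.7 K
Heat flows inward, so T_out = T_in + ΔT = -150 + 176.7 = 26.7 °C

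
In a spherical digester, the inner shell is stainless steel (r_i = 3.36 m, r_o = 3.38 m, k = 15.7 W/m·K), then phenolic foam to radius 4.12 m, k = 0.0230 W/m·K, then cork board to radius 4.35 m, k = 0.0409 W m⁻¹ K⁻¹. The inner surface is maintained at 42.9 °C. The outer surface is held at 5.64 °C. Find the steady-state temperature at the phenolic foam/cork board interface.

T = 10.1 °C

Resistance network (inner→outer):
  R_stainless steel = (1/3.36 − 1/3.38)/(4πk) = 0.001761/(4π·15.7) = 8.926×10^-6 K/W
  R_phenolic foam = (1/3.38 − 1/4.12)/(4πk) = 0.05314/(4π·0.0230) = 0.1839 K/W
  R_cork board = (1/4.12 − 1/4.35)/(4πk) = 0.01283/(4π·0.0409) = 0.02497 K/W
ΣR = 8.926×10^-6 + 0.1839 + 0.02497 = 0.2089 K/W
Q = ΔT/ΣR = (42.9 °C − 5.64 °C)/0.2089 = 178.4 W
From the inner boundary to the phenolic foam/cork board interface, ΣR_partial = 0.1839 K/W.
T_interface = T_in − Q·ΣR_partial = 42.9 °C − (178.4)(0.1839) = 10.1 °C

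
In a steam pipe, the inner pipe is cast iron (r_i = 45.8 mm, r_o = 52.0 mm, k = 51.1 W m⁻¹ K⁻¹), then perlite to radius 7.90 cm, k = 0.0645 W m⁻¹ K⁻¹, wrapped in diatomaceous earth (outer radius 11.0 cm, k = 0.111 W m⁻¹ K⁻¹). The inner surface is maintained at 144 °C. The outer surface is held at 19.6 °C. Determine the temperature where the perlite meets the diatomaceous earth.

T = 58.8 °C

Series thermal resistances, inner to outer:
  R'_cast iron = ln(0.0520/0.0458)/(2πk) = 0.1270/(2π·51.1) = 3.954×10^-4 m·K/W
  R'_perlite = ln(0.0790/0.0520)/(2πk) = 0.4182/(2π·0.0645) = 1.032 m·K/W
  R'_diatomaceous earth = ln(0.110/0.0790)/(2πk) = 0.3310/(2π·0.111) = 0.4746 m·K/W
ΣR = 3.954×10^-4 + 1.032 + 0.4746 = 1.507 m·K/W
Q' = ΔT/ΣR = (144 °C − 19.6 °C)/1.507 = 82.55 W/m
From the inner boundary to the perlite/diatomaceous earth interface, ΣR_partial = 1.032 m·K/W.
T_interface = T_in − Q'·ΣR_partial = 144 °C − (82.55)(1.032) = 58.8 °C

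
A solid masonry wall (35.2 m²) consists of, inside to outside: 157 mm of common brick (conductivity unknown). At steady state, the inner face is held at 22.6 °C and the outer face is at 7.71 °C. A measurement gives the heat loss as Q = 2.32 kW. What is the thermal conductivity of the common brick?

ΣR = ΔT/Q = |22.6 − 7.71|/2320 = 0.006418 K/W
L/(kA) = 0.006418 ⇒ k = 0.157/(0.006418·35.2) = 0.695 W/m·K

k = 0.695 W/m·K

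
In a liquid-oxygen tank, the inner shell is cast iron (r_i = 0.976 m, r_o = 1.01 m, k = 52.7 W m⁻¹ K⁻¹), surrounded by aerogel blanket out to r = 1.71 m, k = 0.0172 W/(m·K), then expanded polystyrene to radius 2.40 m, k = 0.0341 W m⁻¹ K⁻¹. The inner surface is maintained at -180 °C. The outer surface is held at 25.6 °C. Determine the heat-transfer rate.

Q = 90.7 W

Treat each layer as a resistance in series:
  R_cast iron = (1/0.976 − 1/1.01)/(4πk) = 0.03449/(4π·52.7) = 5.208×10^-5 K/W
  R_aerogel blanket = (1/1.01 − 1/1.71)/(4πk) = 0.4053/(4π·0.0172) = 1.875 K/W
  R_expanded polystyrene = (1/1.71 − 1/2.40)/(4πk) = 0.1681/(4π·0.0341) = 0.3924 K/W
ΣR = 5.208×10^-5 + 1.875 + 0.3924 = 2.267 K/W
Q = ΔT/ΣR = (-180 °C − 25.6 °C)/2.267 = -90.7 W
(Negative Q ⇒ heat flows inward; heat gain = 90.7 W.)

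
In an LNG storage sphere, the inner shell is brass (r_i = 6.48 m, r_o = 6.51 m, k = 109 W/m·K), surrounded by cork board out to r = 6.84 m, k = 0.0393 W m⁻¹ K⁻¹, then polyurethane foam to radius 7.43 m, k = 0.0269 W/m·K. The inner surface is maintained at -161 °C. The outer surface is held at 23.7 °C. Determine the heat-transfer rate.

Q = 3.74 kW

Treat each layer as a resistance in series:
  R_brass = (1/6.48 − 1/6.51)/(4πk) = 7.112×10^-4/(4π·109) = 5.192×10^-7 K/W
  R_cork board = (1/6.51 − 1/6.84)/(4πk) = 0.007411/(4π·0.0393) = 0.01501 K/W
  R_polyurethane foam = (1/6.84 − 1/7.43)/(4πk) = 0.01161/(4π·0.0269) = 0.03434 K/W
ΣR = 5.192×10^-7 + 0.01501 + 0.03434 = 0.04935 K/W
Q = ΔT/ΣR = (-161 °C − 23.7 °C)/0.04935 = -3740 W
(Negative Q ⇒ heat flows inward; heat gain = 3740 W.)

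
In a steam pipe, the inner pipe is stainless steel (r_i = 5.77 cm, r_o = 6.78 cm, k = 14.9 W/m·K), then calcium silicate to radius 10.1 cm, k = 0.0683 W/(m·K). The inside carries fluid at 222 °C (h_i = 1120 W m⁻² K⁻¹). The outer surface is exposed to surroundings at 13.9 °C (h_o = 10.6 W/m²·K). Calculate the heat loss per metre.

Q' = 192 W/m

Resistance network (inner→outer):
  R'_conv,in = 1/(2πr h) = 1/(2π·0.0577·1120) = 0.002463 m·K/W
  R'_stainless steel = ln(0.0678/0.0577)/(2πk) = 0.1613/(2π·14.9) = 0.001723 m·K/W
  R'_calcium silicate = ln(0.101/0.0678)/(2πk) = 0.3986/(2π·0.0683) = 0.9287 m·K/W
  R'_conv,out = 1/(2πr h) = 1/(2π·0.101·10.6) = 0.1487 m·K/W
ΣR = 0.002463 + 0.001723 + 0.9287 + 0.1487 = 1.082 m·K/W
Q' = ΔT/ΣR = (222 °C − 13.9 °C)/1.082 = 192 W/m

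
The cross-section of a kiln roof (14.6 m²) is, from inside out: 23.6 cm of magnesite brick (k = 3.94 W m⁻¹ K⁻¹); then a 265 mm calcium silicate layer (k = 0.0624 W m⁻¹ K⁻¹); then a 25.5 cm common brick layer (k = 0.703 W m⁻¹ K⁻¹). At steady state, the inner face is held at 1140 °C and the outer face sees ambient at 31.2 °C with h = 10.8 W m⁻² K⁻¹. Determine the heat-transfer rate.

Q = 3.40 kW

Resistance network (inner→outer):
  R_magnesite brick = L/(kA) = 0.236/(3.94·14.6) = 0.004103 K/W
  R_calcium silicate = L/(kA) = 0.265/(0.0624·14.6) = 0.2909 K/W
  R_common brick = L/(kA) = 0.255/(0.703·14.6) = 0.02484 K/W
  R_conv,out = 1/(hA) = 1/(10.8·14.6) = 0.006342 K/W
ΣR = 0.004103 + 0.2909 + 0.02484 + 0.006342 = 0.3262 K/W
Q = ΔT/ΣR = (1140 °C − 31.2 °C)/0.3262 = 3400 W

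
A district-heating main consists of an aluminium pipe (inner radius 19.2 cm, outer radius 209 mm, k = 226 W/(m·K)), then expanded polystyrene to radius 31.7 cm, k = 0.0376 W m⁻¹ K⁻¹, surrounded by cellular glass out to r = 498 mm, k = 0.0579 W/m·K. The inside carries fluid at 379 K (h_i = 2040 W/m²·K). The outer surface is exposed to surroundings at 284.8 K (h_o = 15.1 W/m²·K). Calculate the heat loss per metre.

Q' = 31.1 W/m

Treat each layer as a resistance in series:
  R'_conv,in = 1/(2πr h) = 1/(2π·0.192·2040) = 4.063×10^-4 m·K/W
  R'_aluminium = ln(0.209/0.192)/(2πk) = 0.08484/(2π·226) = 5.975×10^-5 m·K/W
  R'_expanded polystyrene = ln(0.317/0.209)/(2πk) = 0.4166/(2π·0.0376) = 1.763 m·K/W
  R'_cellular glass = ln(0.498/0.317)/(2πk) = 0.4517/(2π·0.0579) = 1.242 m·K/W
  R'_conv,out = 1/(2πr h) = 1/(2π·0.498·15.1) = 0.02116 m·K/W
ΣR = 4.063×10^-4 + 5.975×10^-5 + 1.763 + 1.242 + 0.02116 = 3.027 m·K/W
Q' = ΔT/ΣR = (379 K − 284.8 K)/3.027 = 31.1 W/m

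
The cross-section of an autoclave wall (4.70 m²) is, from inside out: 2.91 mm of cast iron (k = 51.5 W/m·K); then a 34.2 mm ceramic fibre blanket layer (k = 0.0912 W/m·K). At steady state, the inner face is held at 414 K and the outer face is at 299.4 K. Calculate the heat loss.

Resistance network (inner→outer):
  R_cast iron = L/(kA) = 0.00291/(51.5·4.70) = 1.202×10^-5 K/W
  R_ceramic fibre blanket = L/(kA) = 0.0342/(0.0912·4.70) = 0.07979 K/W
ΣR = 1.202×10^-5 + 0.07979 = 0.07980 K/W
Q = ΔT/ΣR = (414 K − 299.4 K)/0.07980 = 1440 W

Q = 1440 W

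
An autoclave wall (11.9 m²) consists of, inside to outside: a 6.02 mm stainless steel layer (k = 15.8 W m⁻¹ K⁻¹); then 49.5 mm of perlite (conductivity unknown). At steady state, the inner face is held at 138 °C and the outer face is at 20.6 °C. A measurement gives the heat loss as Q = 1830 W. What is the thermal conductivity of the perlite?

k = 0.0649 W/m·K

ΣR = ΔT/Q = |138 − 20.6|/1830 = 0.06415 K/W
Known resistances:
  R_stainless steel = L/(kA) = 0.00602/(15.8·11.9) = 3.202×10^-5 K/W
R_perlite = ΣR − ΣR_known = 0.06415 − 3.202×10^-5 = 0.06412 K/W
L/(kA) = 0.06412 ⇒ k = 0.0495/(0.06412·11.9) = 0.0649 W/m·K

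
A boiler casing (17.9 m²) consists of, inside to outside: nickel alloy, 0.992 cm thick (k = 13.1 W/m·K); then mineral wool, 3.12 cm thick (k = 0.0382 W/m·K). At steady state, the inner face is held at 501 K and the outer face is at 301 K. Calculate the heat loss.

Series thermal resistances, inner to outer:
  R_nickel alloy = L/(kA) = 0.00992/(13.1·17.9) = 4.230×10^-5 K/W
  R_mineral wool = L/(kA) = 0.0312/(0.0382·17.9) = 0.04563 K/W
ΣR = 4.230×10^-5 + 0.04563 = 0.04567 K/W
Q = ΔT/ΣR = (501 K − 301 K)/0.04567 = 4380 W

Q = 4380 W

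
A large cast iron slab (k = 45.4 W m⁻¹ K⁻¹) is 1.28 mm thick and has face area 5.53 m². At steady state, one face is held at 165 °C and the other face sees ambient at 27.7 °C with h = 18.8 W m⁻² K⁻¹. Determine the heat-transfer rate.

Resistance network (inner→outer):
  R_cast iron = L/(kA) = 0.00128/(45.4·5.53) = 5.098×10^-6 K/W
  R_conv,out = 1/(hA) = 1/(18.8·5.53) = 0.009619 K/W
ΣR = 5.098×10^-6 + 0.009619 = 0.009624 K/W
Q = ΔT/ΣR = (165 °C − 27.7 °C)/0.009624 = 14300 W

Q = 14.3 kW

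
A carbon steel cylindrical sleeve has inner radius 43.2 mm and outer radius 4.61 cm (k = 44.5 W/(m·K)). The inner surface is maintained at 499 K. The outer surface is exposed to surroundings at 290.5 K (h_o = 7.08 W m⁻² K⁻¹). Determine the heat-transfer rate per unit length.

Q' = 427 W/m

Resistance network (inner→outer):
  R'_carbon steel = ln(0.0461/0.0432)/(2πk) = 0.06497/(2π·44.5) = 2.324×10^-4 m·K/W
  R'_conv,out = 1/(2πr h) = 1/(2π·0.0461·7.08) = 0.4876 m·K/W
ΣR = 2.324×10^-4 + 0.4876 = 0.4878 m·K/W
Q' = ΔT/ΣR = (499 K − 290.5 K)/0.4878 = 427 W/m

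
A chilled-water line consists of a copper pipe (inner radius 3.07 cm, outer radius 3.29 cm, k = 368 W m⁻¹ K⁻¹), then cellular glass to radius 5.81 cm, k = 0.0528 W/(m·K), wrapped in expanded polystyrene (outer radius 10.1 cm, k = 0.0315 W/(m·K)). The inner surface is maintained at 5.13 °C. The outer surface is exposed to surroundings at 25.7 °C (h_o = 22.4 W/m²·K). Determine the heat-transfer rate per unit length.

Q' = 4.49 W/m

Series thermal resistances, inner to outer:
  R'_copper = ln(0.0329/0.0307)/(2πk) = 0.06921/(2π·368) = 2.993×10^-5 m·K/W
  R'_cellular glass = ln(0.0581/0.0329)/(2πk) = 0.5687/(2π·0.0528) = 1.714 m·K/W
  R'_expanded polystyrene = ln(0.101/0.0581)/(2πk) = 0.5530/(2π·0.0315) = 2.794 m·K/W
  R'_conv,out = 1/(2πr h) = 1/(2π·0.101·22.4) = 0.07035 m·K/W
ΣR = 2.993×10^-5 + 1.714 + 2.794 + 0.07035 = 4.578 m·K/W
Q' = ΔT/ΣR = (5.13 °C − 25.7 °C)/4.578 = -4.49 W/m
(Negative Q' ⇒ heat flows inward; heat gain = 4.49 W/m.)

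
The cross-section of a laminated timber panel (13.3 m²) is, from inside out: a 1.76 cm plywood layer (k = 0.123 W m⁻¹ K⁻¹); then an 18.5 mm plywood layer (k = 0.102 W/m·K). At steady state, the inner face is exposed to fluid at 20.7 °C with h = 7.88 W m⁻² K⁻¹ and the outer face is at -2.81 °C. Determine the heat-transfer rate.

Series thermal resistances, inner to outer:
  R_conv,in = 1/(hA) = 1/(7.88·13.3) = 0.009542 K/W
  R_plywood = L/(kA) = 0.0176/(0.123·13.3) = 0.01076 K/W
  R_plywood = L/(kA) = 0.0185/(0.102·13.3) = 0.01364 K/W
ΣR = 0.009542 + 0.01076 + 0.01364 = 0.03394 K/W
Q = ΔT/ΣR = (20.7 °C − -2.81 °C)/0.03394 = 693 W

Q = 693 W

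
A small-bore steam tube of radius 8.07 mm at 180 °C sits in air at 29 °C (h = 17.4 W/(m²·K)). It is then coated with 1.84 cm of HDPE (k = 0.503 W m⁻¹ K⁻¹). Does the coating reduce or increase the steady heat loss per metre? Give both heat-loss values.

increases: 133 → 209 W/m

Critical radius for a cylinder: r_cr = k/h = 0.0289 m = 2.89 cm.
Outer radius after coating: r₂ = 0.00807 + 0.0184 = 0.02647 m.
Since r₁ < r_cr and r₂ ≤ r_cr, the coating moves toward the maximum at r_cr — heat loss rises.
Bare: R = 1/(2πr₁h) = 1.133 m·K/W; Q = 151/1.133 = 133 W/m.
Coated: R = R_cond + R_conv = 0.7214 m·K/W; Q = 151/0.7214 = 209 W/m.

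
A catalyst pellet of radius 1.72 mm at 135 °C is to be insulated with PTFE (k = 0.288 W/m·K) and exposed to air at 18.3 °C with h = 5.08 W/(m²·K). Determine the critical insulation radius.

r_cr = 11.3 cm

For a sphere, r_cr = 2k_ins/h = 2·0.288/5.08 = 0.113 m = 11.3 cm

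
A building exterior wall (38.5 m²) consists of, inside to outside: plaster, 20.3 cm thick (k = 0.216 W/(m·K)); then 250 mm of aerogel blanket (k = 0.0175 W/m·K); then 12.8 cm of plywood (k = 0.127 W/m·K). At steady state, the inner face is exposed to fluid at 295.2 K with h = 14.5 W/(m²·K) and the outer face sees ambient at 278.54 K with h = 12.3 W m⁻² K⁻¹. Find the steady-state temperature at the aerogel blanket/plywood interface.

T = 279.65 K

Resistance network (inner→outer):
  R_conv,in = 1/(hA) = 1/(14.5·38.5) = 0.001791 K/W
  R_plaster = L/(kA) = 0.203/(0.216·38.5) = 0.02441 K/W
  R_aerogel blanket = L/(kA) = 0.250/(0.0175·38.5) = 0.3711 K/W
  R_plywood = L/(kA) = 0.128/(0.127·38.5) = 0.02618 K/W
  R_conv,out = 1/(hA) = 1/(12.3·38.5) = 0.002112 K/W
ΣR = 0.001791 + 0.02441 + 0.3711 + 0.02618 + 0.002112 = 0.4256 K/W
Q = ΔT/ΣR = (295.2 K − 278.54 K)/0.4256 = 39.14 W
From the inner boundary to the aerogel blanket/plywood interface, ΣR_partial = 0.3973 K/W.
T_interface = T_in − Q·ΣR_partial = 295.2 K − (39.14)(0.3973) = 279.65 K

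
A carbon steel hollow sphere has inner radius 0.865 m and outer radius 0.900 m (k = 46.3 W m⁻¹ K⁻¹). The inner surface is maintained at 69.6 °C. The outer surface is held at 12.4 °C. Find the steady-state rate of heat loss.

Q = 740 kW

Q = 4πk·ΔT/(1/r₁ − 1/r₂) = 4π × 46.3 × 57.2 / (1/0.865 − 1/0.900) = 7.40×10^5 W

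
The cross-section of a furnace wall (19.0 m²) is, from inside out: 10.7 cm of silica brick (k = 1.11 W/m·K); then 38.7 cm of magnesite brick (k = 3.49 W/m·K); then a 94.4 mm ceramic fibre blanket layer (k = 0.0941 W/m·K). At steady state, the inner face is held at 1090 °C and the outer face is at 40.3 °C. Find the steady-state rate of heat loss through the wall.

Treat each layer as a resistance in series:
  R_silica brick = L/(kA) = 0.107/(1.11·19.0) = 0.005073 K/W
  R_magnesite brick = L/(kA) = 0.387/(3.49·19.0) = 0.005836 K/W
  R_ceramic fibre blanket = L/(kA) = 0.0944/(0.0941·19.0) = 0.05280 K/W
ΣR = 0.005073 + 0.005836 + 0.05280 = 0.06371 K/W
Q = ΔT/ΣR = (1090 °C − 40.3 °C)/0.06371 = 16500 W

Q = 16.5 kW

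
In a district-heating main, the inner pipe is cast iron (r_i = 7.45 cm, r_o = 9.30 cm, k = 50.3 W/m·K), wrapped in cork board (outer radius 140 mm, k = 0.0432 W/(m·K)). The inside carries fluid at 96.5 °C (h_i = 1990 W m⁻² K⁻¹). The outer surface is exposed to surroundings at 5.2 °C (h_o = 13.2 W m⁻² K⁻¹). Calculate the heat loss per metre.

Resistance network (inner→outer):
  R'_conv,in = 1/(2πr h) = 1/(2π·0.0745·1990) = 0.001074 m·K/W
  R'_cast iron = ln(0.0930/0.0745)/(2πk) = 0.2218/(2π·50.3) = 7.018×10^-4 m·K/W
  R'_cork board = ln(0.140/0.0930)/(2πk) = 0.4090/(2π·0.0432) = 1.507 m·K/W
  R'_conv,out = 1/(2πr h) = 1/(2π·0.140·13.2) = 0.08612 m·K/W
ΣR = 0.001074 + 7.018×10^-4 + 1.507 + 0.08612 = 1.595 m·K/W
Q' = ΔT/ΣR = (96.5 °C − 5.2 °C)/1.595 = 57.2 W/m

Q' = 57.2 W/m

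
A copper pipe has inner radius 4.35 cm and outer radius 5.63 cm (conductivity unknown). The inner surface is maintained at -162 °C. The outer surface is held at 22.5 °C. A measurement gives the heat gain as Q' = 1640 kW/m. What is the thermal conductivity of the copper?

k = 365 W/m·K

ΣR = ΔT/Q' = |-162 − 22.5|/1.64×10^6 = 1.125×10^-4 m·K/W
ln(r₂/r₁)/(2πk) = 1.125×10^-4 ⇒ k = 0.2579/(2π·1.125×10^-4) = 365 W/m·K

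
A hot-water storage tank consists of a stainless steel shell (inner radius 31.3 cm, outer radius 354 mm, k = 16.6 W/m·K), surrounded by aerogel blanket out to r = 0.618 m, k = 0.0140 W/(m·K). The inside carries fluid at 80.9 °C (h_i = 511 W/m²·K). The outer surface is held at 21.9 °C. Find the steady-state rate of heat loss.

Q = 8.60 W

Resistance network (inner→outer):
  R_conv,in = 1/(4πr²h) = 1/(4π·0.313²·511) = 0.001590 K/W
  R_stainless steel = (1/0.313 − 1/0.354)/(4πk) = 0.3700/(4π·16.6) = 0.001774 K/W
  R_aerogel blanket = (1/0.354 − 1/0.618)/(4πk) = 1.207/(4π·0.0140) = 6.859 K/W
ΣR = 0.001590 + 0.001774 + 6.859 = 6.862 K/W
Q = ΔT/ΣR = (80.9 °C − 21.9 °C)/6.862 = 8.60 W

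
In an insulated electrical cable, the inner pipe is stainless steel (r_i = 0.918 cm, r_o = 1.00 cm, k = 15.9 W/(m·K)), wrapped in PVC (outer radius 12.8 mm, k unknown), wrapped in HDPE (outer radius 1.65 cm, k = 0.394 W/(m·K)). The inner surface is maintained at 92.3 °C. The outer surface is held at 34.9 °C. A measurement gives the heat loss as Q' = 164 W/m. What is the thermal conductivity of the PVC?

k = 0.159 W/m·K

ΣR = ΔT/Q' = |92.3 − 34.9|/164 = 0.3500 m·K/W
Known resistances:
  R'_stainless steel = ln(0.0100/0.00918)/(2πk) = 0.08556/(2π·15.9) = 8.564×10^-4 m·K/W
  R'_HDPE = ln(0.0165/0.0128)/(2πk) = 0.2539/(2π·0.394) = 0.1026 m·K/W
R_PVC = ΣR − ΣR_known = 0.3500 − 0.1035 = 0.2465 m·K/W
ln(r₂/r₁)/(2πk) = 0.2465 ⇒ k = 0.2469/(2π·0.2465) = 0.159 W/m·K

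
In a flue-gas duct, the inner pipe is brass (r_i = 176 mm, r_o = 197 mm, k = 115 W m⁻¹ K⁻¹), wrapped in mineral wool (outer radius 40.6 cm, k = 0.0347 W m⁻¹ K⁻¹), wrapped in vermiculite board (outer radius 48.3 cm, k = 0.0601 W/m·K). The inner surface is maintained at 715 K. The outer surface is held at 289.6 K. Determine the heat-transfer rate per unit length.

Q' = 113 W/m

Series thermal resistances, inner to outer:
  R'_brass = ln(0.197/0.176)/(2πk) = 0.1127/(2π·115) = 1.560×10^-4 m·K/W
  R'_mineral wool = ln(0.406/0.197)/(2πk) = 0.7231/(2π·0.0347) = 3.317 m·K/W
  R'_vermiculite board = ln(0.483/0.406)/(2πk) = 0.1737/(2π·0.0601) = 0.4599 m·K/W
ΣR = 1.560×10^-4 + 3.317 + 0.4599 = 3.777 m·K/W
Q' = ΔT/ΣR = (715 K − 289.6 K)/3.777 = 113 W/m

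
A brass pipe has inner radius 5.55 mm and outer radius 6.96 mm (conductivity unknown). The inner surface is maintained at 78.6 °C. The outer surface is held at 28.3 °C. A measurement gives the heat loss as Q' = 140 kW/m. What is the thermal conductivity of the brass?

k = 100 W/m·K

ΣR = ΔT/Q' = |78.6 − 28.3|/1.40×10^5 = 3.593×10^-4 m·K/W
ln(r₂/r₁)/(2πk) = 3.593×10^-4 ⇒ k = 0.2264/(2π·3.593×10^-4) = 100 W/m·K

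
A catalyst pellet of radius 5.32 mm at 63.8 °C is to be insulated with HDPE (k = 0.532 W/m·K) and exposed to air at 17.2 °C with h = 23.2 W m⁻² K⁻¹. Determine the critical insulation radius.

r_cr = 4.59 cm

For a sphere, r_cr = 2k_ins/h = 2·0.532/23.2 = 0.0459 m = 4.59 cm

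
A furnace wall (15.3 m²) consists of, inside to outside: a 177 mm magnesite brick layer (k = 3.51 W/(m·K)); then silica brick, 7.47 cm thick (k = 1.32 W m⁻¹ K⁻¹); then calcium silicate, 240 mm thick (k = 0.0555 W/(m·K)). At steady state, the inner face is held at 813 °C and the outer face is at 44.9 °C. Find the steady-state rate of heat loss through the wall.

Treat each layer as a resistance in series:
  R_magnesite brick = L/(kA) = 0.177/(3.51·15.3) = 0.003296 K/W
  R_silica brick = L/(kA) = 0.0747/(1.32·15.3) = 0.003699 K/W
  R_calcium silicate = L/(kA) = 0.240/(0.0555·15.3) = 0.2826 K/W
ΣR = 0.003296 + 0.003699 + 0.2826 = 0.2896 K/W
Q = ΔT/ΣR = (813 °C − 44.9 °C)/0.2896 = 2650 W

Q = 2.65 kW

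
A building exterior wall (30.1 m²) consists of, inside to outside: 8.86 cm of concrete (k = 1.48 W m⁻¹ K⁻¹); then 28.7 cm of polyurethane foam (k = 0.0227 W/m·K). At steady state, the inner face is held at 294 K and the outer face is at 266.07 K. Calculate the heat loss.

Q = 66.2 W

Series thermal resistances, inner to outer:
  R_concrete = L/(kA) = 0.0886/(1.48·30.1) = 0.001989 K/W
  R_polyurethane foam = L/(kA) = 0.287/(0.0227·30.1) = 0.4200 K/W
ΣR = 0.001989 + 0.4200 = 0.4220 K/W
Q = ΔT/ΣR = (294 K − 266.07 K)/0.4220 = 66.2 W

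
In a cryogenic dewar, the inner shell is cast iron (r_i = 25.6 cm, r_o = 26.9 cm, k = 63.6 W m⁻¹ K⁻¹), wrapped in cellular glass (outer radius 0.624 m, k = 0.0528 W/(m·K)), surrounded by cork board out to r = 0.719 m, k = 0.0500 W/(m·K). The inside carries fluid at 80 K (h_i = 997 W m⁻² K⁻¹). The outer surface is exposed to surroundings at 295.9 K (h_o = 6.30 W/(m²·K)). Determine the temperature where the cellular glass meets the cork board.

Resistance network (inner→outer):
  R_conv,in = 1/(4πr²h) = 1/(4π·0.256²·997) = 0.001218 K/W
  R_cast iron = (1/0.256 − 1/0.269)/(4πk) = 0.1888/(4π·63.6) = 2.362×10^-4 K/W
  R_cellular glass = (1/0.269 − 1/0.624)/(4πk) = 2.115/(4π·0.0528) = 3.187 K/W
  R_cork board = (1/0.624 − 1/0.719)/(4πk) = 0.2117/(4π·0.0500) = 0.3370 K/W
  R_conv,out = 1/(4πr²h) = 1/(4π·0.719²·6.30) = 0.02443 K/W
ΣR = 0.001218 + 2.362×10^-4 + 3.187 + 0.3370 + 0.02443 = 3.550 K/W
Q = ΔT/ΣR = (80 K − 295.9 K)/3.550 = -60.82 W
From the inner boundary to the cellular glass/cork board interface, ΣR_partial = 3.188 K/W.
T_interface = T_in − Q·ΣR_partial = 80 K − (-60.82)(3.188) = 273.9 K

T = 273.9 K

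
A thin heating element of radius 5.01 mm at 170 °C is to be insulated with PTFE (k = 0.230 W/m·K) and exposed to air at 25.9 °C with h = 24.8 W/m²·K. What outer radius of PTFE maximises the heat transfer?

For a cylinder, r_cr = k_ins/h = 0.230/24.8 = 0.00927 m = 0.927 cm

r_cr = 0.927 cm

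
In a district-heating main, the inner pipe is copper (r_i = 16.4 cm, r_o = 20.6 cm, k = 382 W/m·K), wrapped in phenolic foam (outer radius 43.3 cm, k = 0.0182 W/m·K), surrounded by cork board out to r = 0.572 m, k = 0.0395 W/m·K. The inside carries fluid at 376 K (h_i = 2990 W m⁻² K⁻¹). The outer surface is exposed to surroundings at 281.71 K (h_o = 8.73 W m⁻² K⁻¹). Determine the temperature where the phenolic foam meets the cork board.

T = 295.9 K

Resistance network (inner→outer):
  R'_conv,in = 1/(2πr h) = 1/(2π·0.164·2990) = 3.246×10^-4 m·K/W
  R'_copper = ln(0.206/0.164)/(2πk) = 0.2280/(2π·382) = 9.500×10^-5 m·K/W
  R'_phenolic foam = ln(0.433/0.206)/(2πk) = 0.7429/(2π·0.0182) = 6.496 m·K/W
  R'_cork board = ln(0.572/0.433)/(2πk) = 0.2784/(2π·0.0395) = 1.122 m·K/W
  R'_conv,out = 1/(2πr h) = 1/(2π·0.572·8.73) = 0.03187 m·K/W
ΣR = 3.246×10^-4 + 9.500×10^-5 + 6.496 + 1.122 + 0.03187 = 7.650 m·K/W
Q' = ΔT/ΣR = (376 K − 281.71 K)/7.650 = 12.33 W/m
From the inner boundary to the phenolic foam/cork board interface, ΣR_partial = 6.496 m·K/W.
T_interface = T_in − Q'·ΣR_partial = 376 K − (12.33)(6.496) = 295.9 K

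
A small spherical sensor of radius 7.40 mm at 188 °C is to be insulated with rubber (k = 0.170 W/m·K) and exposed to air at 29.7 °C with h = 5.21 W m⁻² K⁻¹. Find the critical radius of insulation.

r_cr = 6.53 cm

For a sphere, r_cr = 2k_ins/h = 2·0.170/5.21 = 0.0653 m = 6.53 cm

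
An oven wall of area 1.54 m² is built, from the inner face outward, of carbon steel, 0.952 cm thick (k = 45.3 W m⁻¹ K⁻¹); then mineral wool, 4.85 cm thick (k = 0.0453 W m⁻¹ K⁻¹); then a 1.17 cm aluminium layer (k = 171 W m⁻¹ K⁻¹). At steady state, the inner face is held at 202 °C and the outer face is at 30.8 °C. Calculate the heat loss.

Q = 246 W

Series thermal resistances, inner to outer:
  R_carbon steel = L/(kA) = 0.00952/(45.3·1.54) = 1.365×10^-4 K/W
  R_mineral wool = L/(kA) = 0.0485/(0.0453·1.54) = 0.6952 K/W
  R_aluminium = L/(kA) = 0.0117/(171·1.54) = 4.443×10^-5 K/W
ΣR = 1.365×10^-4 + 0.6952 + 4.443×10^-5 = 0.6954 K/W
Q = ΔT/ΣR = (202 °C − 30.8 °C)/0.6954 = 246 W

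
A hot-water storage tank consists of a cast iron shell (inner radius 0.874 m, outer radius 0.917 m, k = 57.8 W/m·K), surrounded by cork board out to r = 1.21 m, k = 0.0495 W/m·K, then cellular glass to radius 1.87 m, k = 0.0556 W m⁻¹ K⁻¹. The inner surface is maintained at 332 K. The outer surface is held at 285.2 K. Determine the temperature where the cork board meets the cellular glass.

T = 308.4 K

Series thermal resistances, inner to outer:
  R_cast iron = (1/0.874 − 1/0.917)/(4πk) = 0.05365/(4π·57.8) = 7.387×10^-5 K/W
  R_cork board = (1/0.917 − 1/1.21)/(4πk) = 0.2641/(4π·0.0495) = 0.4245 K/W
  R_cellular glass = (1/1.21 − 1/1.87)/(4πk) = 0.2917/(4π·0.0556) = 0.4175 K/W
ΣR = 7.387×10^-5 + 0.4245 + 0.4175 = 0.8421 K/W
Q = ΔT/ΣR = (332 K − 285.2 K)/0.8421 = 55.58 W
From the inner boundary to the cork board/cellular glass interface, ΣR_partial = 0.4246 K/W.
T_interface = T_in − Q·ΣR_partial = 332 K − (55.58)(0.4246) = 308.4 K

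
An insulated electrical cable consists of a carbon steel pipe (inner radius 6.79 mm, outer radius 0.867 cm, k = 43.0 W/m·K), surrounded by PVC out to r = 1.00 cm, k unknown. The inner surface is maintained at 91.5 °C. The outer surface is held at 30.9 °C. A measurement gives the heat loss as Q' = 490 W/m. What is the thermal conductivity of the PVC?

k = 0.185 W/m·K

ΣR = ΔT/Q' = |91.5 − 30.9|/490 = 0.1237 m·K/W
Known resistances:
  R'_carbon steel = ln(0.00867/0.00679)/(2πk) = 0.2444/(2π·43.0) = 9.047×10^-4 m·K/W
R_PVC = ΣR − ΣR_known = 0.1237 − 9.047×10^-4 = 0.1228 m·K/W
ln(r₂/r₁)/(2πk) = 0.1228 ⇒ k = 0.1427/(2π·0.1228) = 0.185 W/m·K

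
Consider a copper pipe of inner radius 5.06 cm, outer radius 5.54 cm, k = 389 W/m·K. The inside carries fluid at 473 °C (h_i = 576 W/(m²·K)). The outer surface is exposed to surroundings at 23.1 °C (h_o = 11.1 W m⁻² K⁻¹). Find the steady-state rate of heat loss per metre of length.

Q' = 1700 W/m

Resistance network (inner→outer):
  R'_conv,in = 1/(2πr h) = 1/(2π·0.0506·576) = 0.005461 m·K/W
  R'_copper = ln(0.0554/0.0506)/(2πk) = 0.09063/(2π·389) = 3.708×10^-5 m·K/W
  R'_conv,out = 1/(2πr h) = 1/(2π·0.0554·11.1) = 0.2588 m·K/W
ΣR = 0.005461 + 3.708×10^-5 + 0.2588 = 0.2643 m·K/W
Q' = ΔT/ΣR = (473 °C − 23.1 °C)/0.2643 = 1700 W/m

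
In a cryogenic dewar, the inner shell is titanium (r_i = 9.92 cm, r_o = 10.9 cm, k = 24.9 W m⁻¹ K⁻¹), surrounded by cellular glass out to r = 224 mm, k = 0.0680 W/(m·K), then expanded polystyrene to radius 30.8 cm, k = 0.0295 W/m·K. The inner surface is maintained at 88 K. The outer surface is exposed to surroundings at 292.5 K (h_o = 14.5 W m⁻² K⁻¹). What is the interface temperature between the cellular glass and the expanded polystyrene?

T = 215.3 K

Series thermal resistances, inner to outer:
  R_titanium = (1/0.0992 − 1/0.109)/(4πk) = 0.9063/(4π·24.9) = 0.002897 K/W
  R_cellular glass = (1/0.109 − 1/0.224)/(4πk) = 4.710/(4π·0.0680) = 5.512 K/W
  R_expanded polystyrene = (1/0.224 − 1/0.308)/(4πk) = 1.218/(4π·0.0295) = 3.284 K/W
  R_conv,out = 1/(4πr²h) = 1/(4π·0.308²·14.5) = 0.05785 K/W
ΣR = 0.002897 + 5.512 + 3.284 + 0.05785 = 8.857 K/W
Q = ΔT/ΣR = (88 K − 292.5 K)/8.857 = -23.09 W
From the inner boundary to the cellular glass/expanded polystyrene interface, ΣR_partial = 5.515 K/W.
T_interface = T_in − Q·ΣR_partial = 88 K − (-23.09)(5.515) = 215.3 K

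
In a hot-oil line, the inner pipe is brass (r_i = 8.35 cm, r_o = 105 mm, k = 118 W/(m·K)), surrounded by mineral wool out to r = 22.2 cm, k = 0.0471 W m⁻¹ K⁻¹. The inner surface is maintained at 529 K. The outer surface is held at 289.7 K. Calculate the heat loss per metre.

Q' = 94.6 W/m

Resistance network (inner→outer):
  R'_brass = ln(0.105/0.0835)/(2πk) = 0.2291/(2π·118) = 3.090×10^-4 m·K/W
  R'_mineral wool = ln(0.222/0.105)/(2πk) = 0.7487/(2π·0.0471) = 2.530 m·K/W
ΣR = 3.090×10^-4 + 2.530 = 2.530 m·K/W
Q' = ΔT/ΣR = (529 K − 289.7 K)/2.530 = 94.6 W/m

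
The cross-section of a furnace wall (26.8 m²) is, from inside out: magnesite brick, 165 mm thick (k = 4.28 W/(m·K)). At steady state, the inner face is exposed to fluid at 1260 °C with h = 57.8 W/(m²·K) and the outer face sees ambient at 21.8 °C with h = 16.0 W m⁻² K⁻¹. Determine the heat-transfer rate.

Treat each layer as a resistance in series:
  R_conv,in = 1/(hA) = 1/(57.8·26.8) = 6.456×10^-4 K/W
  R_magnesite brick = L/(kA) = 0.165/(4.28·26.8) = 0.001438 K/W
  R_conv,out = 1/(hA) = 1/(16.0·26.8) = 0.002332 K/W
ΣR = 6.456×10^-4 + 0.001438 + 0.002332 = 0.004416 K/W
Q = ΔT/ΣR = (1260 °C − 21.8 °C)/0.004416 = 2.80×10^5 W

Q = 2.80×10^5 W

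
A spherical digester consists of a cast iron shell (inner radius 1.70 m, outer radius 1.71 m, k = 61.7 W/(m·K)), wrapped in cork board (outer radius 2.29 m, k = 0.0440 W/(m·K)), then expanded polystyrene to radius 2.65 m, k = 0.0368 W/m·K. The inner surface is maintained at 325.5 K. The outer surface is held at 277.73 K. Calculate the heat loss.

Series thermal resistances, inner to outer:
  R_cast iron = (1/1.70 − 1/1.71)/(4πk) = 0.003440/(4π·61.7) = 4.437×10^-6 K/W
  R_cork board = (1/1.71 − 1/2.29)/(4πk) = 0.1481/(4π·0.0440) = 0.2679 K/W
  R_expanded polystyrene = (1/2.29 − 1/2.65)/(4πk) = 0.05932/(4π·0.0368) = 0.1283 K/W
ΣR = 4.437×10^-6 + 0.2679 + 0.1283 = 0.3962 K/W
Q = ΔT/ΣR = (325.5 K − 277.73 K)/0.3962 = 121 W

Q = 121 W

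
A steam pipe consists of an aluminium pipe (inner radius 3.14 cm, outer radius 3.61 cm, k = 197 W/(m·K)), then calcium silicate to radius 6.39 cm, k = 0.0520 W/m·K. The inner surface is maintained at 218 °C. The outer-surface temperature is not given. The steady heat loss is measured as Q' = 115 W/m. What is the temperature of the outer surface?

Series resistances:
  R'_aluminium = ln(0.0361/0.0314)/(2πk) = 0.1395/(2π·197) = 1.127×10^-4 m·K/W
  R'_calcium silicate = ln(0.0639/0.0361)/(2πk) = 0.5710/(2π·0.0520) = 1.748 m·K/W
ΣR = 1.748 m·K/W
ΔT = Q'·ΣR = 115 × 1.748 = 201.0 K
Heat flows outward, so T_out = T_in − ΔT = 218 − 201.0 = 17.0 °C

T_out = 17.0 °C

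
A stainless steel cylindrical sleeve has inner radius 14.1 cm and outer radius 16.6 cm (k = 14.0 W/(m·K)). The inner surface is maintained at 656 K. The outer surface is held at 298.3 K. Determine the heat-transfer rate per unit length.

Q' = 193 kW/m

Q' = 2πk·ΔT/ln(r₂/r₁) = 2π × 14.0 × 357.7 / ln(0.166/0.141) = 1.93×10^5 W/m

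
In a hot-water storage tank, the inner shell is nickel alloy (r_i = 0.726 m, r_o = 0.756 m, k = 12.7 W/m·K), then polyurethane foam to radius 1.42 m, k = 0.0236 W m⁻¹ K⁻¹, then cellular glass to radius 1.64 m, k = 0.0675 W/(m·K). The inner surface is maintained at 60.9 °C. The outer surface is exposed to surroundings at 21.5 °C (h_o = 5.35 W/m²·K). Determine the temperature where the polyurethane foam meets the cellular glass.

Resistance network (inner→outer):
  R_nickel alloy = (1/0.726 − 1/0.756)/(4πk) = 0.05466/(4π·12.7) = 3.425×10^-4 K/W
  R_polyurethane foam = (1/0.756 − 1/1.42)/(4πk) = 0.6185/(4π·0.0236) = 2.086 K/W
  R_cellular glass = (1/1.42 − 1/1.64)/(4πk) = 0.09447/(4π·0.0675) = 0.1114 K/W
  R_conv,out = 1/(4πr²h) = 1/(4π·1.64²·5.35) = 0.005530 K/W
ΣR = 3.425×10^-4 + 2.086 + 0.1114 + 0.005530 = 2.203 K/W
Q = ΔT/ΣR = (60.9 °C − 21.5 °C)/2.203 = 17.88 W
From the inner boundary to the polyurethane foam/cellular glass interface, ΣR_partial = 2.086 K/W.
T_interface = T_in − Q·ΣR_partial = 60.9 °C − (17.88)(2.086) = 23.6 °C

T = 23.6 °C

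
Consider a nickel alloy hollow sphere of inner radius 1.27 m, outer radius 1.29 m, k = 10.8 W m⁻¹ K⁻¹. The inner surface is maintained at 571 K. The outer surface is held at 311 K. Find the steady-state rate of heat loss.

Q = 4πk·ΔT/(1/r₁ − 1/r₂) = 4π × 10.8 × 260 / (1/1.27 − 1/1.29) = 2.89×10^6 W

Q = 2890 kW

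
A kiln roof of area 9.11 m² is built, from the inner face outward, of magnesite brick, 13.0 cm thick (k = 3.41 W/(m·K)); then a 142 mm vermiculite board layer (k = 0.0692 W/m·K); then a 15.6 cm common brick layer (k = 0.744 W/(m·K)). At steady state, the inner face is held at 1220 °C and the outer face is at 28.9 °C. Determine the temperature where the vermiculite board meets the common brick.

Treat each layer as a resistance in series:
  R_magnesite brick = L/(kA) = 0.130/(3.41·9.11) = 0.004185 K/W
  R_vermiculite board = L/(kA) = 0.142/(0.0692·9.11) = 0.2252 K/W
  R_common brick = L/(kA) = 0.156/(0.744·9.11) = 0.02302 K/W
ΣR = 0.004185 + 0.2252 + 0.02302 = 0.2524 K/W
Q = ΔT/ΣR = (1220 °C − 28.9 °C)/0.2524 = 4719 W
From the inner boundary to the vermiculite board/common brick interface, ΣR_partial = 0.2294 K/W.
T_interface = T_in − Q·ΣR_partial = 1220 °C − (4719)(0.2294) = 137 °C

T = 137 °C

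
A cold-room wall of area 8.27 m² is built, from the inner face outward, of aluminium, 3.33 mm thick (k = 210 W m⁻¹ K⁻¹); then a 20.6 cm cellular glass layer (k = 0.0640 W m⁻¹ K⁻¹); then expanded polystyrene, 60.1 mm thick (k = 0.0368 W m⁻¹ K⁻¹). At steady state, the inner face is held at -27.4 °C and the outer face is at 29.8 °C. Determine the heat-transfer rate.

Q = 97.5 W

Resistance network (inner→outer):
  R_aluminium = L/(kA) = 0.00333/(210·8.27) = 1.917×10^-6 K/W
  R_cellular glass = L/(kA) = 0.206/(0.0640·8.27) = 0.3892 K/W
  R_expanded polystyrene = L/(kA) = 0.0601/(0.0368·8.27) = 0.1975 K/W
ΣR = 1.917×10^-6 + 0.3892 + 0.1975 = 0.5867 K/W
Q = ΔT/ΣR = (-27.4 °C − 29.8 °C)/0.5867 = -97.5 W
(Negative Q ⇒ heat flows inward; heat gain = 97.5 W.)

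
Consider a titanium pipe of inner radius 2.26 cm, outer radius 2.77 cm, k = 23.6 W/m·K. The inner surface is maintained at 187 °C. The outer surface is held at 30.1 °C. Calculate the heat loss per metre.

Q' = 2πk·ΔT/ln(r₂/r₁) = 2π × 23.6 × 156.9 / ln(0.0277/0.0226) = 1.14×10^5 W/m

Q' = 114 kW/m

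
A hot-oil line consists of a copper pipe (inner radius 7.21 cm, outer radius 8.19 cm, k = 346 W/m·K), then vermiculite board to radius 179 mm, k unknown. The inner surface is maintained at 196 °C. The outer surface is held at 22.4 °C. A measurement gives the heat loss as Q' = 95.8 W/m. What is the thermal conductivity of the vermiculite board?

k = 0.0687 W/m·K

ΣR = ΔT/Q' = |196 − 22.4|/95.8 = 1.812 m·K/W
Known resistances:
  R'_copper = ln(0.0819/0.0721)/(2πk) = 0.1274/(2π·346) = 5.862×10^-5 m·K/W
R_vermiculite board = ΣR − ΣR_known = 1.812 − 5.862×10^-5 = 1.812 m·K/W
ln(r₂/r₁)/(2πk) = 1.812 ⇒ k = 0.7819/(2π·1.812) = 0.0687 W/m·K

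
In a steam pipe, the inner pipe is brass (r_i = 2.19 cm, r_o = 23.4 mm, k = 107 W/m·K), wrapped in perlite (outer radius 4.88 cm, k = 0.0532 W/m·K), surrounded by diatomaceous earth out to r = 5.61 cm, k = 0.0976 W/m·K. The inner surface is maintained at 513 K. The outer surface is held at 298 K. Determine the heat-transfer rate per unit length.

Q' = 88.6 W/m

Treat each layer as a resistance in series:
  R'_brass = ln(0.0234/0.0219)/(2πk) = 0.06625/(2π·107) = 9.854×10^-5 m·K/W
  R'_perlite = ln(0.0488/0.0234)/(2πk) = 0.7350/(2π·0.0532) = 2.199 m·K/W
  R'_diatomaceous earth = ln(0.0561/0.0488)/(2πk) = 0.1394/(2π·0.0976) = 0.2273 m·K/W
ΣR = 9.854×10^-5 + 2.199 + 0.2273 = 2.426 m·K/W
Q' = ΔT/ΣR = (513 K − 298 K)/2.426 = 88.6 W/m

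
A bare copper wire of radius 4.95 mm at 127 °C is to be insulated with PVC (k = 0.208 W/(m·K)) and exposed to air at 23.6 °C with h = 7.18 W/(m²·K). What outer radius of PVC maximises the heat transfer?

For a cylinder, r_cr = k_ins/h = 0.208/7.18 = 0.0290 m = 2.90 cm

r_cr = 2.90 cm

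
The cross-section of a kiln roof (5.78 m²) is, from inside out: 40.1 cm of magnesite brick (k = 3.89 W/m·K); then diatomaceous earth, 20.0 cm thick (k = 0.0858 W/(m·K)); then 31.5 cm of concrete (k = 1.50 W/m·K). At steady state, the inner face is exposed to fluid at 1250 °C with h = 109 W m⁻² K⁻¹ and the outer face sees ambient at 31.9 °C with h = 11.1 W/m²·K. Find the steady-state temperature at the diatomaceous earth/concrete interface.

T = 165 °C

Treat each layer as a resistance in series:
  R_conv,in = 1/(hA) = 1/(109·5.78) = 0.001587 K/W
  R_magnesite brick = L/(kA) = 0.401/(3.89·5.78) = 0.01783 K/W
  R_diatomaceous earth = L/(kA) = 0.200/(0.0858·5.78) = 0.4033 K/W
  R_concrete = L/(kA) = 0.315/(1.50·5.78) = 0.03633 K/W
  R_conv,out = 1/(hA) = 1/(11.1·5.78) = 0.01559 K/W
ΣR = 0.001587 + 0.01783 + 0.4033 + 0.03633 + 0.01559 = 0.4746 K/W
Q = ΔT/ΣR = (1250 °C − 31.9 °C)/0.4746 = 2567 W
From the inner boundary to the diatomaceous earth/concrete interface, ΣR_partial = 0.4227 K/W.
T_interface = T_in − Q·ΣR_partial = 1250 °C − (2567)(0.4227) = 165 °C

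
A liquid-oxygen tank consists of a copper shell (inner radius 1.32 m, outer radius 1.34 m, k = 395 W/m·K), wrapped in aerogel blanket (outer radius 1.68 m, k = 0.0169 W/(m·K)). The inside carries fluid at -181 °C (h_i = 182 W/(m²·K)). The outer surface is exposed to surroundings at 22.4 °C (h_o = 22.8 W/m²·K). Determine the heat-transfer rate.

Resistance network (inner→outer):
  R_conv,in = 1/(4πr²h) = 1/(4π·1.32²·182) = 2.509×10^-4 K/W
  R_copper = (1/1.32 − 1/1.34)/(4πk) = 0.01131/(4π·395) = 2.278×10^-6 K/W
  R_aerogel blanket = (1/1.34 − 1/1.68)/(4πk) = 0.1510/(4π·0.0169) = 0.7112 K/W
  R_conv,out = 1/(4πr²h) = 1/(4π·1.68²·22.8) = 0.001237 K/W
ΣR = 2.509×10^-4 + 2.278×10^-6 + 0.7112 + 0.001237 = 0.7127 K/W
Q = ΔT/ΣR = (-181 °C − 22.4 °C)/0.7127 = -285 W
(Negative Q ⇒ heat flows inward; heat gain = 285 W.)

Q = 285 W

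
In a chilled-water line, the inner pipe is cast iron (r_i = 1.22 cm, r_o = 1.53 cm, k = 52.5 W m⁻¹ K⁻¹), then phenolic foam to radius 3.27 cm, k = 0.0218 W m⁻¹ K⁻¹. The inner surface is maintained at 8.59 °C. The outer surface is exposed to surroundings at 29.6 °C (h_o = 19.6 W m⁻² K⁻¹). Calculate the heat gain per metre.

Series thermal resistances, inner to outer:
  R'_cast iron = ln(0.0153/0.0122)/(2πk) = 0.2264/(2π·52.5) = 6.864×10^-4 m·K/W
  R'_phenolic foam = ln(0.0327/0.0153)/(2πk) = 0.7595/(2π·0.0218) = 5.545 m·K/W
  R'_conv,out = 1/(2πr h) = 1/(2π·0.0327·19.6) = 0.2483 m·K/W
ΣR = 6.864×10^-4 + 5.545 + 0.2483 = 5.794 m·K/W
Q' = ΔT/ΣR = (8.59 °C − 29.6 °C)/5.794 = -3.63 W/m
(Negative Q' ⇒ heat flows inward; heat gain = 3.63 W/m.)

Q' = 3.63 W/m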